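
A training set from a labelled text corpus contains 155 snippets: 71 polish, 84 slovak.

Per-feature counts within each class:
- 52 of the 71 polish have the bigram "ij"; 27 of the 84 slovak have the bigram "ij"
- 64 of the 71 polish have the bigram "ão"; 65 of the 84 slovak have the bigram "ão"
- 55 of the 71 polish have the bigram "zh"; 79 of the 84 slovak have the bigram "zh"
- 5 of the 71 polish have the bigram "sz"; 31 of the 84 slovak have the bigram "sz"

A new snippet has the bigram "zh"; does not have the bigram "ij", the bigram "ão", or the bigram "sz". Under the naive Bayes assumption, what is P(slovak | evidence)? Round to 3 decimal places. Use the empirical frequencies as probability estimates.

0.850

polish: (71/155) × (19/71) × (7/71) × (55/71) × (66/71) ≈ 0.00870265
slovak: (84/155) × (57/84) × (19/84) × (79/84) × (53/84) ≈ 0.0493585
P(slovak | x) = 0.0493585 / 0.05806115 ≈ 0.850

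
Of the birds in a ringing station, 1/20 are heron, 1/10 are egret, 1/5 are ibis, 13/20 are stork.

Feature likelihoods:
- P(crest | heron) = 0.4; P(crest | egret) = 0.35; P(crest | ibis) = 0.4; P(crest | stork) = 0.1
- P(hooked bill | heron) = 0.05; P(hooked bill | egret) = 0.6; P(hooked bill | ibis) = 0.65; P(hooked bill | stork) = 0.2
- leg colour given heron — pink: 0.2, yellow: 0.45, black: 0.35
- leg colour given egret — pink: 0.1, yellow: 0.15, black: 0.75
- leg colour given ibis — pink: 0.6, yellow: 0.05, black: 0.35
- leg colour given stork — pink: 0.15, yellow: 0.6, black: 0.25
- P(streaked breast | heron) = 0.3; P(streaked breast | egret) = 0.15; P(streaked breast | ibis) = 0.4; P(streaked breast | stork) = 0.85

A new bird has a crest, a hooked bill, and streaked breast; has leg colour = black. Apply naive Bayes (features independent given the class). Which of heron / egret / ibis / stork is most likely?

heron: 0.05 × 0.4 × 0.05 × 0.35 × 0.3 = 0.000105
egret: 0.1 × 0.35 × 0.6 × 0.75 × 0.15 = 0.0023625
ibis: 0.2 × 0.4 × 0.65 × 0.35 × 0.4 = 0.00728
stork: 0.65 × 0.1 × 0.2 × 0.25 × 0.85 = 0.0027625
Highest score → ibis.

ibis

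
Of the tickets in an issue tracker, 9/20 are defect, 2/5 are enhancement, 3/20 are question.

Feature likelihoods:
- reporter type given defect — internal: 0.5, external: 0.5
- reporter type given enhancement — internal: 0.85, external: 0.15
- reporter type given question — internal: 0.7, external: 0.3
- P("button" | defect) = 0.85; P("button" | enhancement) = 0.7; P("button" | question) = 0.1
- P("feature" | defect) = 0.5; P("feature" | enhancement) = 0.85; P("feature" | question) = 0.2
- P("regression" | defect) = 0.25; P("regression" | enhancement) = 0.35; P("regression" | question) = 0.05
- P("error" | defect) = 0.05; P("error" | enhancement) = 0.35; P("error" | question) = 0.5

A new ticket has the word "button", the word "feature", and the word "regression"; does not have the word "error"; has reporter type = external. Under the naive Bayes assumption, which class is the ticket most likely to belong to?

defect

defect: 0.45 × 0.5 × 0.85 × 0.5 × 0.25 × (1−0.05) = 0.0227109375
enhancement: 0.4 × 0.15 × 0.7 × 0.85 × 0.35 × (1−0.35) = 0.00812175
question: 0.15 × 0.3 × 0.1 × 0.2 × 0.05 × (1−0.5) = 0.0000225
Highest score → defect.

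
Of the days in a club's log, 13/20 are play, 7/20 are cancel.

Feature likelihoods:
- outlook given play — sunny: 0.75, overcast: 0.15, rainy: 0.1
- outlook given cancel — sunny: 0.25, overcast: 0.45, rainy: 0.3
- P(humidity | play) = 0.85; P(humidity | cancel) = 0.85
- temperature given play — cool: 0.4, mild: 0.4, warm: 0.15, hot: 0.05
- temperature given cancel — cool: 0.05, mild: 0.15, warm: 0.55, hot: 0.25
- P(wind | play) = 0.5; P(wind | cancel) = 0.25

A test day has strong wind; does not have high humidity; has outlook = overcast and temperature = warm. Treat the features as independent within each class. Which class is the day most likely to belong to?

play: 0.65 × 0.15 × (1−0.85) × 0.15 × 0.5 = 0.001096875
cancel: 0.35 × 0.45 × (1−0.85) × 0.55 × 0.25 = 0.0032484375
Highest score → cancel.

cancel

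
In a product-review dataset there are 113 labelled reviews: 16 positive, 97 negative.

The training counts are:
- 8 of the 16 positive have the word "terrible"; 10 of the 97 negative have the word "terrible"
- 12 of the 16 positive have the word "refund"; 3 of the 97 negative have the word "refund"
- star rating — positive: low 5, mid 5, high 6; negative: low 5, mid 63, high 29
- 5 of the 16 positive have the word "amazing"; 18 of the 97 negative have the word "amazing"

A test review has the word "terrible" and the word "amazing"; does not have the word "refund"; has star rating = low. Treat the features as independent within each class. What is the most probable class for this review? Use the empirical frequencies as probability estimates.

positive

positive: (16/113) × (8/16) × (4/16) × (5/16) × (5/16) ≈ 0.00172843
negative: (97/113) × (10/97) × (94/97) × (5/97) × (18/97) ≈ 0.000820308
Highest score → positive.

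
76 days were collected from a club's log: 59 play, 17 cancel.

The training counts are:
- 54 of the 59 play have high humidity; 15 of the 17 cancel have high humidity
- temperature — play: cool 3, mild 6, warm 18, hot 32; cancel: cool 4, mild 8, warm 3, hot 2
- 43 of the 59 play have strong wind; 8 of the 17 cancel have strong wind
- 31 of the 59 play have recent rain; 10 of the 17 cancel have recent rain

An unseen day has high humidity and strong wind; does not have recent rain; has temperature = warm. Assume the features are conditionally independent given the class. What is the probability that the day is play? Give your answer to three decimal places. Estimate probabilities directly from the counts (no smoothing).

play: (59/76) × (54/59) × (18/59) × (43/59) × (28/59) ≈ 0.0749761
cancel: (17/76) × (15/17) × (3/17) × (8/17) × (7/17) ≈ 0.00674901
P(play | x) = 0.0749761 / 0.08172511 ≈ 0.917

0.917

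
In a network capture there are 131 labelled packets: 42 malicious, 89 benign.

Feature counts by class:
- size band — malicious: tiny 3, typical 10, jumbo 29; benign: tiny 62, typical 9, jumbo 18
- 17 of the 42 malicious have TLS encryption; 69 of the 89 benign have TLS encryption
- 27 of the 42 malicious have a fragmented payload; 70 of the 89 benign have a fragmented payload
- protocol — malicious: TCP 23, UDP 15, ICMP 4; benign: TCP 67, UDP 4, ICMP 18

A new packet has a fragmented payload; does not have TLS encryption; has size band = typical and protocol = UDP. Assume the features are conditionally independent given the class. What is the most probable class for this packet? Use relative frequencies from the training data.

malicious: (42/131) × (10/42) × (25/42) × (27/42) × (15/42) ≈ 0.0104322
benign: (89/131) × (9/89) × (20/89) × (70/89) × (4/89) ≈ 0.000545744
Highest score → malicious.

malicious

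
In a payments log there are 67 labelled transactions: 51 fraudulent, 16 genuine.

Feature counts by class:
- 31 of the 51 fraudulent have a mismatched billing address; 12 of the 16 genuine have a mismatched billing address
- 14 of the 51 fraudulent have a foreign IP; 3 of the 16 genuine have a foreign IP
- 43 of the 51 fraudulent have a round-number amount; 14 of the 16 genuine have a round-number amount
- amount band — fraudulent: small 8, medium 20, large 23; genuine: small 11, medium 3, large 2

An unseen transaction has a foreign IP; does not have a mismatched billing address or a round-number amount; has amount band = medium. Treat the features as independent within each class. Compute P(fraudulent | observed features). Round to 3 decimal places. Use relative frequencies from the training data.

fraudulent: (51/67) × (20/51) × (14/51) × (8/51) × (20/51) ≈ 0.00504072
genuine: (16/67) × (4/16) × (3/16) × (2/16) × (3/16) ≈ 0.00026236
P(fraudulent | x) = 0.00504072 / 0.00530308 ≈ 0.951

0.951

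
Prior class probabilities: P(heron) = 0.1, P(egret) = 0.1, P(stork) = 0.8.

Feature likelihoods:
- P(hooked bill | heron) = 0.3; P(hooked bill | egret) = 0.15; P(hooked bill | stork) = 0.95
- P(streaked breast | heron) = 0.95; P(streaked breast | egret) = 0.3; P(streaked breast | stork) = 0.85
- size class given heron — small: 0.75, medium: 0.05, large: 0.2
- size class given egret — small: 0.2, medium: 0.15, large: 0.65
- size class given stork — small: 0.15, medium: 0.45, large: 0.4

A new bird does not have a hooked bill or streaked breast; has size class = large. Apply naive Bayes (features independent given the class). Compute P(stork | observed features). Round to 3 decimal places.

0.057

heron: 0.1 × (1−0.3) × (1−0.95) × 0.2 = 0.0007
egret: 0.1 × (1−0.15) × (1−0.3) × 0.65 = 0.038675
stork: 0.8 × (1−0.95) × (1−0.85) × 0.4 = 0.0024
P(stork | x) = 0.0024 / 0.041775 ≈ 0.057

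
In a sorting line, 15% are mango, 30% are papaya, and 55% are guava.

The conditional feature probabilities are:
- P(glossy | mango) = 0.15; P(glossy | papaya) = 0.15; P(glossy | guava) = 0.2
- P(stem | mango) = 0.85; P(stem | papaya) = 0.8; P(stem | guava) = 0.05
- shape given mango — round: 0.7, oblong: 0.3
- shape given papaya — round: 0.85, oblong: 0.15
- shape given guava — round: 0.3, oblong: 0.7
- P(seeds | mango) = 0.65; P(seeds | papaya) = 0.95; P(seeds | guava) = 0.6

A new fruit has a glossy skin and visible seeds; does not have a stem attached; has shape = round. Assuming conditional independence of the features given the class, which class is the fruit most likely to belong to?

guava

mango: 0.15 × 0.15 × (1−0.85) × 0.7 × 0.65 = 0.001535625
papaya: 0.3 × 0.15 × (1−0.8) × 0.85 × 0.95 = 0.0072675
guava: 0.55 × 0.2 × (1−0.05) × 0.3 × 0.6 = 0.01881
Highest score → guava.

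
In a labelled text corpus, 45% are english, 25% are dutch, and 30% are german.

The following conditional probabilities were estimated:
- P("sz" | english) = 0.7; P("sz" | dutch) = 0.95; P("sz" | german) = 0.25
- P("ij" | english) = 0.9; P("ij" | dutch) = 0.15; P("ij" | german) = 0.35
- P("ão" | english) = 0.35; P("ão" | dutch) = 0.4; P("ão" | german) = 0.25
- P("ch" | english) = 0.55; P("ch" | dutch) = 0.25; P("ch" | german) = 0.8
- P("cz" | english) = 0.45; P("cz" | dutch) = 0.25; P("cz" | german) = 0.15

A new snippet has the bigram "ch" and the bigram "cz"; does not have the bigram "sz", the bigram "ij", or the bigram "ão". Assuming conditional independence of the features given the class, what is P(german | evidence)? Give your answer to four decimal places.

0.8366

english: 0.45 × (1−0.7) × (1−0.9) × (1−0.35) × 0.55 × 0.45 = 0.0021718125
dutch: 0.25 × (1−0.95) × (1−0.15) × (1−0.4) × 0.25 × 0.25 = 0.0003984375
german: 0.3 × (1−0.25) × (1−0.35) × (1−0.25) × 0.8 × 0.15 = 0.0131625
P(german | x) = 0.0131625 / 0.01573275 ≈ 0.8366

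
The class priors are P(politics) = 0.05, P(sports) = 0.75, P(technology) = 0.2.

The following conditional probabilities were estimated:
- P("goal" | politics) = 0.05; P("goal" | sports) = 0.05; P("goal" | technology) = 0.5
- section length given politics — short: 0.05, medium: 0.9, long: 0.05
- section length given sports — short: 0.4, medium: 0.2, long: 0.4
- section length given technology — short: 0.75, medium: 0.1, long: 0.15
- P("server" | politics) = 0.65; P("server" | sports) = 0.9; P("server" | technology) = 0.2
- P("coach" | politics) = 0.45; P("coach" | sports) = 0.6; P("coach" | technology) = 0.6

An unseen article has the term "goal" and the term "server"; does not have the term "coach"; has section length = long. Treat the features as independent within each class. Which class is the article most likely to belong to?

politics: 0.05 × 0.05 × 0.05 × 0.65 × (1−0.45) = 0.0000446875
sports: 0.75 × 0.05 × 0.4 × 0.9 × (1−0.6) = 0.0054
technology: 0.2 × 0.5 × 0.15 × 0.2 × (1−0.6) = 0.0012
Highest score → sports.

sports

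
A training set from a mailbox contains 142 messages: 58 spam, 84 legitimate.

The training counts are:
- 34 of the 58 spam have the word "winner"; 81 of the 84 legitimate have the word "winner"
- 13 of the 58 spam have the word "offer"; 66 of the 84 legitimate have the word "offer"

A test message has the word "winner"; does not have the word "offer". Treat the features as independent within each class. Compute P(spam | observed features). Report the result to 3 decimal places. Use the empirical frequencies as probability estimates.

0.603

spam: (58/142) × (34/58) × (45/58) ≈ 0.18577
legitimate: (84/142) × (81/84) × (18/84) ≈ 0.122233
P(spam | x) = 0.18577 / 0.308003 ≈ 0.603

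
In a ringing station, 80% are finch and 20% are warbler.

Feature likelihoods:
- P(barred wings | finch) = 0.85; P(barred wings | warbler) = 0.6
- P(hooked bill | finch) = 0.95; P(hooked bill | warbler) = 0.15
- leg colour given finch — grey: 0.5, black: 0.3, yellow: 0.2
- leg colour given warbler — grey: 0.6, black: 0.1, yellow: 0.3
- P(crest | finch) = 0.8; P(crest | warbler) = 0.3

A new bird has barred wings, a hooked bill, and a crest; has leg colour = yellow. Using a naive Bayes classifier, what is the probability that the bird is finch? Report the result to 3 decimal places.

0.985

finch: 0.8 × 0.85 × 0.95 × 0.2 × 0.8 = 0.10336
warbler: 0.2 × 0.6 × 0.15 × 0.3 × 0.3 = 0.00162
P(finch | x) = 0.10336 / 0.10498 ≈ 0.985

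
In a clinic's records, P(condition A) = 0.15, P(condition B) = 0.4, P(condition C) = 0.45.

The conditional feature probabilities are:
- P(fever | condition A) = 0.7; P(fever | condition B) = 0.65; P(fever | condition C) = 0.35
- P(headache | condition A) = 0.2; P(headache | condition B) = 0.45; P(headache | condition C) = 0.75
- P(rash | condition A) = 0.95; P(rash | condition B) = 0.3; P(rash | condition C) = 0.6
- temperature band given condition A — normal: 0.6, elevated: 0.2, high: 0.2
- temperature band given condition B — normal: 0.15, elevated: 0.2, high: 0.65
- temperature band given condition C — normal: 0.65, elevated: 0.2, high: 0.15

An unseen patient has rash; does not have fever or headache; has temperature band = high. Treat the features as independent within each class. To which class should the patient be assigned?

condition A: 0.15 × (1−0.7) × (1−0.2) × 0.95 × 0.2 = 0.00684
condition B: 0.4 × (1−0.65) × (1−0.45) × 0.3 × 0.65 = 0.015015
condition C: 0.45 × (1−0.35) × (1−0.75) × 0.6 × 0.15 = 0.00658125
Highest score → condition B.

condition B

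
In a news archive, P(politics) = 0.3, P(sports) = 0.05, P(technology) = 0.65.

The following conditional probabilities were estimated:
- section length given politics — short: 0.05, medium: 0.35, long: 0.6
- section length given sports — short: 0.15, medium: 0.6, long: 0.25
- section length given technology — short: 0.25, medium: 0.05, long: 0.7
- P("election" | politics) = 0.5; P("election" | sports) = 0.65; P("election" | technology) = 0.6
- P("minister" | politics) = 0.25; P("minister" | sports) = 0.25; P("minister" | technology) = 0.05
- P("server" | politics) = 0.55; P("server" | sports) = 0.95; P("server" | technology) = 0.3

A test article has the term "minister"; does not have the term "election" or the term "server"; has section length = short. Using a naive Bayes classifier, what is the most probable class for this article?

technology

politics: 0.3 × 0.05 × (1−0.5) × 0.25 × (1−0.55) = 0.00084375
sports: 0.05 × 0.15 × (1−0.65) × 0.25 × (1−0.95) = 0.0000328125
technology: 0.65 × 0.25 × (1−0.6) × 0.05 × (1−0.3) = 0.002275
Highest score → technology.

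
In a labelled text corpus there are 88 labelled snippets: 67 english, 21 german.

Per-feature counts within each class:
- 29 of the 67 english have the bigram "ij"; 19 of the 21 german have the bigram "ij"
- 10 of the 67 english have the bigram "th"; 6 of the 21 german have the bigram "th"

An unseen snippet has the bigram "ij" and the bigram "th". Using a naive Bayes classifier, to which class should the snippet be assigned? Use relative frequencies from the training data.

german

english: (67/88) × (29/67) × (10/67) ≈ 0.0491859
german: (21/88) × (19/21) × (6/21) ≈ 0.0616883
Highest score → german.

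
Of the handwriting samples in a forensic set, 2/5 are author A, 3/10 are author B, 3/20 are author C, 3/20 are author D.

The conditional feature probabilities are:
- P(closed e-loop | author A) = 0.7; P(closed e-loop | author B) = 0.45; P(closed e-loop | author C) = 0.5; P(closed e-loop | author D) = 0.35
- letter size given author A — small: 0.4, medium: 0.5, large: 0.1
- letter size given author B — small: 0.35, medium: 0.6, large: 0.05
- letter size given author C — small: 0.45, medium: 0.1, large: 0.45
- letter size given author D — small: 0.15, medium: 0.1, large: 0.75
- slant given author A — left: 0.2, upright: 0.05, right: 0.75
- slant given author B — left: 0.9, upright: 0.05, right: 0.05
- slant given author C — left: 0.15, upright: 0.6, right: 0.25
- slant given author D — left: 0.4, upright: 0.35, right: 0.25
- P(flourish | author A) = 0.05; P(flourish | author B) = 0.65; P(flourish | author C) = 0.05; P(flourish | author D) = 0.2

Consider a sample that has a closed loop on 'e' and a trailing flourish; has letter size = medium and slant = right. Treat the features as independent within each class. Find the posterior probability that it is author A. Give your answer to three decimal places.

0.637

author A: 0.4 × 0.7 × 0.5 × 0.75 × 0.05 = 0.00525
author B: 0.3 × 0.45 × 0.6 × 0.05 × 0.65 = 0.0026325
author C: 0.15 × 0.5 × 0.1 × 0.25 × 0.05 = 0.00009375
author D: 0.15 × 0.35 × 0.1 × 0.25 × 0.2 = 0.0002625
P(author A | x) = 0.00525 / 0.00823875 ≈ 0.637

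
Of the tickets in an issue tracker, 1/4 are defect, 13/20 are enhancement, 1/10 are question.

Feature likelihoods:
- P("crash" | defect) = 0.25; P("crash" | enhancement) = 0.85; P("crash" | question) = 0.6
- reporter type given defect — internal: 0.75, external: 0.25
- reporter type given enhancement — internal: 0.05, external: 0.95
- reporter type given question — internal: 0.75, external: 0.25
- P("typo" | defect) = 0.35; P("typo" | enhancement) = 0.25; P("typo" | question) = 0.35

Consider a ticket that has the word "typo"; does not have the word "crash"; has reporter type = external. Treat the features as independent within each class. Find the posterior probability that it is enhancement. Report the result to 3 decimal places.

defect: 0.25 × (1−0.25) × 0.25 × 0.35 = 0.01640625
enhancement: 0.65 × (1−0.85) × 0.95 × 0.25 = 0.02315625
question: 0.1 × (1−0.6) × 0.25 × 0.35 = 0.0035
P(enhancement | x) = 0.02315625 / 0.0430625 ≈ 0.538

0.538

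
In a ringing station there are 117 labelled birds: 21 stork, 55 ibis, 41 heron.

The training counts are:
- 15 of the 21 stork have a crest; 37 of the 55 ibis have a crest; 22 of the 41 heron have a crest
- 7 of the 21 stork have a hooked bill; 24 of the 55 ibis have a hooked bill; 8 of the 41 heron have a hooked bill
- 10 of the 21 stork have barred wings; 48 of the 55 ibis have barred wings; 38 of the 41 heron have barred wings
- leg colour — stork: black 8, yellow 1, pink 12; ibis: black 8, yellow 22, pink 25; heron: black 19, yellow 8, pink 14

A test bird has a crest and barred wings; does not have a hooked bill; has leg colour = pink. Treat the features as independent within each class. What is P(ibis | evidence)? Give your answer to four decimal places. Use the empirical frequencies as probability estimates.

0.4984

stork: (21/117) × (15/21) × (14/21) × (10/21) × (12/21) ≈ 0.0232572
ibis: (55/117) × (37/55) × (31/55) × (48/55) × (25/55) ≈ 0.0707084
heron: (41/117) × (22/41) × (33/41) × (38/41) × (14/41) ≈ 0.0478973
P(ibis | x) = 0.0707084 / 0.1418629 ≈ 0.4984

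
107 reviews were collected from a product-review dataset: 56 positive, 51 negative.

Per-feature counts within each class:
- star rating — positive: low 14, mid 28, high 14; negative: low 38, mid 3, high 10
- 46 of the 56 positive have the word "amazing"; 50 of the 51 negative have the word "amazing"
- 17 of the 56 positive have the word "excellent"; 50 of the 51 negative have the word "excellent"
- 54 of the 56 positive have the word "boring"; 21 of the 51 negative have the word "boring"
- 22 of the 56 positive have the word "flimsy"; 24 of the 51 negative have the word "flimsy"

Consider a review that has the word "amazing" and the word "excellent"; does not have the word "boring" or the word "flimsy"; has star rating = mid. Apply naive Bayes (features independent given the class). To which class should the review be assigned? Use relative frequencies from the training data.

negative

positive: (56/107) × (28/56) × (46/56) × (17/56) × (2/56) × (34/56) ≈ 0.00141494
negative: (51/107) × (3/51) × (50/51) × (50/51) × (30/51) × (27/51) ≈ 0.00839232
Highest score → negative.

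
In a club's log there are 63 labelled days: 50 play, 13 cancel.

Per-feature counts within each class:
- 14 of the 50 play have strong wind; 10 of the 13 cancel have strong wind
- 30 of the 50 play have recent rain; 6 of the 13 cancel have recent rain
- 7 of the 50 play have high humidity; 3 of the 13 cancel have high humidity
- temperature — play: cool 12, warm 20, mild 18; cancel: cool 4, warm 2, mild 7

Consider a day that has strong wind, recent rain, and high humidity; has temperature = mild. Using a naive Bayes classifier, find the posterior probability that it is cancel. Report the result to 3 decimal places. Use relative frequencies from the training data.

play: (50/63) × (14/50) × (30/50) × (7/50) × (18/50) = 0.00672
cancel: (13/63) × (10/13) × (6/13) × (3/13) × (7/13) ≈ 0.00910332
P(cancel | x) = 0.00910332 / 0.01582332 ≈ 0.575

0.575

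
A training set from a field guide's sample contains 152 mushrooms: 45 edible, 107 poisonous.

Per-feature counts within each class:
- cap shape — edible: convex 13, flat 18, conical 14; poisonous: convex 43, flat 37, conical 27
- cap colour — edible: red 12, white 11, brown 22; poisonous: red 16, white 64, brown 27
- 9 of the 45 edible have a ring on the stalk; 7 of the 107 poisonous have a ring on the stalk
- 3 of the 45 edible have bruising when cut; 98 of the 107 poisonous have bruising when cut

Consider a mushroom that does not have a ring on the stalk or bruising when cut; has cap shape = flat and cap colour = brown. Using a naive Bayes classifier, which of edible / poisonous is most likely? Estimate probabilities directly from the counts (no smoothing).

edible: (45/152) × (18/45) × (22/45) × (36/45) × (42/45) ≈ 0.0432281
poisonous: (107/152) × (37/107) × (27/107) × (100/107) × (9/107) ≈ 0.00482851
Highest score → edible.

edible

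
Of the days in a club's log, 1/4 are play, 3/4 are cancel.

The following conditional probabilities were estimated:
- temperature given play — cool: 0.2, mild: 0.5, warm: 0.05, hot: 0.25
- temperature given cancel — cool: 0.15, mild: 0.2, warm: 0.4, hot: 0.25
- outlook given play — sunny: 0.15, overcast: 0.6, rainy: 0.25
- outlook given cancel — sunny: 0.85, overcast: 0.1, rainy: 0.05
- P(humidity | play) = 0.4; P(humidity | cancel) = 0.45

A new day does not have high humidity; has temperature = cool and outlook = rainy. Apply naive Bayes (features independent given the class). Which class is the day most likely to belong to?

play

play: 0.25 × 0.2 × 0.25 × (1−0.4) = 0.0075
cancel: 0.75 × 0.15 × 0.05 × (1−0.45) = 0.00309375
Highest score → play.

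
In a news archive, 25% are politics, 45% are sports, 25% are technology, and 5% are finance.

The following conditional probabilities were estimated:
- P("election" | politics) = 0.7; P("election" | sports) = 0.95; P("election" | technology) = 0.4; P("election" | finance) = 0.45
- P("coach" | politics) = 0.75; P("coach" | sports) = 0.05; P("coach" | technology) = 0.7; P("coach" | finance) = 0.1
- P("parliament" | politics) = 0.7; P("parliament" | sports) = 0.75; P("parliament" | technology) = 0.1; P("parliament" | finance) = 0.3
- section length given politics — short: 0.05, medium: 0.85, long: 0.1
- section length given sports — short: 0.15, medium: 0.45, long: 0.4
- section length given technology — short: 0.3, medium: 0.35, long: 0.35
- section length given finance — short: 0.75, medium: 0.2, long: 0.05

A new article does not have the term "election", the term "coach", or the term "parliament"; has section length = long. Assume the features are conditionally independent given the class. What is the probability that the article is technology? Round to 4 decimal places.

politics: 0.25 × (1−0.7) × (1−0.75) × (1−0.7) × 0.1 = 0.0005625
sports: 0.45 × (1−0.95) × (1−0.05) × (1−0.75) × 0.4 = 0.0021375
technology: 0.25 × (1−0.4) × (1−0.7) × (1−0.1) × 0.35 = 0.014175
finance: 0.05 × (1−0.45) × (1−0.1) × (1−0.3) × 0.05 = 0.00086625
P(technology | x) = 0.014175 / 0.01774125 ≈ 0.7990

0.7990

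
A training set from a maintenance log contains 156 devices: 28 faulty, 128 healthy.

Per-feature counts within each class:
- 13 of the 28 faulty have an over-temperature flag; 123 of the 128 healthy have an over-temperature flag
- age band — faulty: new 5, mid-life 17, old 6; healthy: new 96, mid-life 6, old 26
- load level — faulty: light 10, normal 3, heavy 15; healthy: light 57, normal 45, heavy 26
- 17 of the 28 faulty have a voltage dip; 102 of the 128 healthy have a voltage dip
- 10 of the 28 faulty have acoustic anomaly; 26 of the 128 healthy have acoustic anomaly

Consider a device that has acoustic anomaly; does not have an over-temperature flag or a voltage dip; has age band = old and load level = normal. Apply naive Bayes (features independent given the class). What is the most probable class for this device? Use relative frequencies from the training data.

faulty: (28/156) × (15/28) × (6/28) × (3/28) × (11/28) × (10/28) ≈ 0.000309742
healthy: (128/156) × (5/128) × (26/128) × (45/128) × (26/128) × (26/128) ≈ 0.0000944361
Highest score → faulty.

faulty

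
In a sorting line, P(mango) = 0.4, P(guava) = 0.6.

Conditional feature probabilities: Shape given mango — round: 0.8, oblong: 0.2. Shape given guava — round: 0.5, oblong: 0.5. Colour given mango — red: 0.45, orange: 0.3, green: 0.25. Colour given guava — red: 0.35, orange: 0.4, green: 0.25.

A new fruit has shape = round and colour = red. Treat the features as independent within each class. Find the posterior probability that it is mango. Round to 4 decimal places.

0.5783

mango: 0.4 × 0.8 × 0.45 = 0.144
guava: 0.6 × 0.5 × 0.35 = 0.105
P(mango | x) = 0.144 / 0.249 ≈ 0.5783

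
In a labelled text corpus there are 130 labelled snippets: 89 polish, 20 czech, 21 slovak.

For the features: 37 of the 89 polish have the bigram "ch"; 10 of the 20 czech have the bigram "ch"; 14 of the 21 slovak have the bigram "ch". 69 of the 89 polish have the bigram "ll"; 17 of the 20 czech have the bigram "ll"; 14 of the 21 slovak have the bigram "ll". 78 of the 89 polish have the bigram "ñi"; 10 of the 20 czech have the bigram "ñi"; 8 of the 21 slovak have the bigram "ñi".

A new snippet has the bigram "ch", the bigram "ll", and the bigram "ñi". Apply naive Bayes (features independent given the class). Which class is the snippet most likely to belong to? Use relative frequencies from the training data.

polish

polish: (89/130) × (37/89) × (69/89) × (78/89) ≈ 0.193385
czech: (20/130) × (10/20) × (17/20) × (10/20) ≈ 0.0326923
slovak: (21/130) × (14/21) × (14/21) × (8/21) ≈ 0.0273504
Highest score → polish.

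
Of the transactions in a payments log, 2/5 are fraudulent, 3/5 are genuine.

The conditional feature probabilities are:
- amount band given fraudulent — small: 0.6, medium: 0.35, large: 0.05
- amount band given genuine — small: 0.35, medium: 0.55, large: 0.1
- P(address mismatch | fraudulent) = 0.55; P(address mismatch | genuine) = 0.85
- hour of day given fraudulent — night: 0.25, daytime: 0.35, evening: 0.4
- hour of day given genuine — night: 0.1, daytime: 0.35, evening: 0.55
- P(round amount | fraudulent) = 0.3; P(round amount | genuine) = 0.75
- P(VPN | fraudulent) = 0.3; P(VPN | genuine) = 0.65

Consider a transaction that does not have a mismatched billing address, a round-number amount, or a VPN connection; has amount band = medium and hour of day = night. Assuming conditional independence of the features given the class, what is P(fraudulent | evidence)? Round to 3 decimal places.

0.947

fraudulent: 0.4 × 0.35 × (1−0.55) × 0.25 × (1−0.3) × (1−0.3) = 0.0077175
genuine: 0.6 × 0.55 × (1−0.85) × 0.1 × (1−0.75) × (1−0.65) = 0.000433125
P(fraudulent | x) = 0.0077175 / 0.008150625 ≈ 0.947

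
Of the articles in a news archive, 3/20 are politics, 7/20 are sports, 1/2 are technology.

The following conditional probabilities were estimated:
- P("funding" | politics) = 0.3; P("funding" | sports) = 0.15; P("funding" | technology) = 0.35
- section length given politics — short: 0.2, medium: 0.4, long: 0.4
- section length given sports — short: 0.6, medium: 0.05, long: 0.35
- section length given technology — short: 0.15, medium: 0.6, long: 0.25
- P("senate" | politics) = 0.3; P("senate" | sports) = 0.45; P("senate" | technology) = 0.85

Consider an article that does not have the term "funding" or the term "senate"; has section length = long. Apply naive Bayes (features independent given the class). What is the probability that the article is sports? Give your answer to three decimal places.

politics: 0.15 × (1−0.3) × 0.4 × (1−0.3) = 0.0294
sports: 0.35 × (1−0.15) × 0.35 × (1−0.45) = 0.05726875
technology: 0.5 × (1−0.35) × 0.25 × (1−0.85) = 0.0121875
P(sports | x) = 0.05726875 / 0.09885625 ≈ 0.579

0.579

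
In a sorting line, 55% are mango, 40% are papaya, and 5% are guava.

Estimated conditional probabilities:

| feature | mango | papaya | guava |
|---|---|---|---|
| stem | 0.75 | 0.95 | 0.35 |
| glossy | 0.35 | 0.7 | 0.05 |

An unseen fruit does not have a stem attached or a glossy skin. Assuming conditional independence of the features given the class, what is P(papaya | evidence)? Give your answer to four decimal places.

mango: 0.55 × (1−0.75) × (1−0.35) = 0.089375
papaya: 0.4 × (1−0.95) × (1−0.7) = 0.006
guava: 0.05 × (1−0.35) × (1−0.05) = 0.030875
P(papaya | x) = 0.006 / 0.12625 ≈ 0.0475

0.0475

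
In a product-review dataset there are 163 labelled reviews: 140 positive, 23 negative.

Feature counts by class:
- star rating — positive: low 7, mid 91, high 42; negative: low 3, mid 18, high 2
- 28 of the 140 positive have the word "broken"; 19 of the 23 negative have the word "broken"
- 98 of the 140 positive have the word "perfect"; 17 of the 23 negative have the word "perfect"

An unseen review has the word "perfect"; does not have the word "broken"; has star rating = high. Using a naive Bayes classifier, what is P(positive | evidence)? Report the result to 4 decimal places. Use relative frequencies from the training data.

0.9892

positive: (140/163) × (42/140) × (112/140) × (98/140) ≈ 0.144294
negative: (23/163) × (2/23) × (4/23) × (17/23) ≈ 0.00157723
P(positive | x) = 0.144294 / 0.14587123 ≈ 0.9892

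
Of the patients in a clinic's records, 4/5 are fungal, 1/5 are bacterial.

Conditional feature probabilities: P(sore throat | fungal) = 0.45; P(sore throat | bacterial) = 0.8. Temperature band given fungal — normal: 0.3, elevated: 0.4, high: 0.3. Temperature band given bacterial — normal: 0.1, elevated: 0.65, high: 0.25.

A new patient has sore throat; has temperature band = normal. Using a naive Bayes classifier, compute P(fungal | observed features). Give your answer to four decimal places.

fungal: 0.8 × 0.45 × 0.3 = 0.108
bacterial: 0.2 × 0.8 × 0.1 = 0.016
P(fungal | x) = 0.108 / 0.124 ≈ 0.8710

0.8710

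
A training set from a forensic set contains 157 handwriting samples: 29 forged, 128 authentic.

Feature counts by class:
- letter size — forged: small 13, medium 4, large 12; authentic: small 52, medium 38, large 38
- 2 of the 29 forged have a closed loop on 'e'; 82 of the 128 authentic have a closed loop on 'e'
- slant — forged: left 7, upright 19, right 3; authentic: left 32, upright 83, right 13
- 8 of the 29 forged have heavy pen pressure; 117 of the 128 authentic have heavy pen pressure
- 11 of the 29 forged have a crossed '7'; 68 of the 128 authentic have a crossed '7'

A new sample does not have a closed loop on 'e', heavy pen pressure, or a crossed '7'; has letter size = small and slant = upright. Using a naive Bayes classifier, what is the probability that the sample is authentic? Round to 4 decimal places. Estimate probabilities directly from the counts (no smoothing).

forged: (29/157) × (13/29) × (27/29) × (19/29) × (21/29) × (18/29) ≈ 0.0227018
authentic: (128/157) × (52/128) × (46/128) × (83/128) × (11/128) × (60/128) ≈ 0.00310916
P(authentic | x) = 0.00310916 / 0.02581096 ≈ 0.1205

0.1205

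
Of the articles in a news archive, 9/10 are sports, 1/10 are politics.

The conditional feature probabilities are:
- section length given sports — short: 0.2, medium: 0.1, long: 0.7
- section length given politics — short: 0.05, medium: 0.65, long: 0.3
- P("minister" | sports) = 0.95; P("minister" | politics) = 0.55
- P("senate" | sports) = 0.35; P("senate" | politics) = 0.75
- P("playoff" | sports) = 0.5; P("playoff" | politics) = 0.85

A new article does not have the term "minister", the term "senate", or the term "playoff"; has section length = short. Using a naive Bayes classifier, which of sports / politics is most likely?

sports: 0.9 × 0.2 × (1−0.95) × (1−0.35) × (1−0.5) = 0.002925
politics: 0.1 × 0.05 × (1−0.55) × (1−0.75) × (1−0.85) = 0.000084375
Highest score → sports.

sports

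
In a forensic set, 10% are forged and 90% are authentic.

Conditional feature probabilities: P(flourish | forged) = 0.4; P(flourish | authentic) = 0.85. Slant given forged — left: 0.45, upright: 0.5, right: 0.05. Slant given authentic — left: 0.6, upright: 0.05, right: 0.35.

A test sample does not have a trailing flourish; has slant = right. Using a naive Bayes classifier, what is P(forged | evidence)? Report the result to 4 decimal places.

0.0597

forged: 0.1 × (1−0.4) × 0.05 = 0.003
authentic: 0.9 × (1−0.85) × 0.35 = 0.04725
P(forged | x) = 0.003 / 0.05025 ≈ 0.0597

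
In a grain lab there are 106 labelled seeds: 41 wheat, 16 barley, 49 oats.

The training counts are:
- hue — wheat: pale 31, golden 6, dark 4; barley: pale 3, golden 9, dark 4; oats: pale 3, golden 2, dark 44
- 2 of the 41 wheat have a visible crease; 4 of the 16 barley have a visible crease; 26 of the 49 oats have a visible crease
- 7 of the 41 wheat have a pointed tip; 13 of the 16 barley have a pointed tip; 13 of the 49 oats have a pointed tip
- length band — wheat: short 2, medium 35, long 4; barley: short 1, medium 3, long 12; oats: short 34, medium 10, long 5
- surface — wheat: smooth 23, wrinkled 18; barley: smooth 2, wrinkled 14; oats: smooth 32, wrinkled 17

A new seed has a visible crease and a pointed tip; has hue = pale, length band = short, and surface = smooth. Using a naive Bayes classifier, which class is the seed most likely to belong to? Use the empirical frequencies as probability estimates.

wheat: (41/106) × (31/41) × (2/41) × (7/41) × (2/41) × (23/41) ≈ 0.0000666509
barley: (16/106) × (3/16) × (4/16) × (13/16) × (1/16) × (2/16) ≈ 0.0000449127
oats: (49/106) × (3/49) × (26/49) × (13/49) × (34/49) × (32/49) ≈ 0.00180541
Highest score → oats.

oats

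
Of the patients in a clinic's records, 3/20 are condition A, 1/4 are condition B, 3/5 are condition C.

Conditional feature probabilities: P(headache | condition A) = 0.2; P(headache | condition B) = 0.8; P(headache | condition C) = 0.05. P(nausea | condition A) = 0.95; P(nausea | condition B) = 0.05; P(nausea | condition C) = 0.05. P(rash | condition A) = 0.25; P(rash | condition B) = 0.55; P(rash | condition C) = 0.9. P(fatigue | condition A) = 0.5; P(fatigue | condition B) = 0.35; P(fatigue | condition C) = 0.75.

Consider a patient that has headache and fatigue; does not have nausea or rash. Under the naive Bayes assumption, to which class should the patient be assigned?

condition A: 0.15 × 0.2 × (1−0.95) × (1−0.25) × 0.5 = 0.0005625
condition B: 0.25 × 0.8 × (1−0.05) × (1−0.55) × 0.35 = 0.029925
condition C: 0.6 × 0.05 × (1−0.05) × (1−0.9) × 0.75 = 0.0021375
Highest score → condition B.

condition B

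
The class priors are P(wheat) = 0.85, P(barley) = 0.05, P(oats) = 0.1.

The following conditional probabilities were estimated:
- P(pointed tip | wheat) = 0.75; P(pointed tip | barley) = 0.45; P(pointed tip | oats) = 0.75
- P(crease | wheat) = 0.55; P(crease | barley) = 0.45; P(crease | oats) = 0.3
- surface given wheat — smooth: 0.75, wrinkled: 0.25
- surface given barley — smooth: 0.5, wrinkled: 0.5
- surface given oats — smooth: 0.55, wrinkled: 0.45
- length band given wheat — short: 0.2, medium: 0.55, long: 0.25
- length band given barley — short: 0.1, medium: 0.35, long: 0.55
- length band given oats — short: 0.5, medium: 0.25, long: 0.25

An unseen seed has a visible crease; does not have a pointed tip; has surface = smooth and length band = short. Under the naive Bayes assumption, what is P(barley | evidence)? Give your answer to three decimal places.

wheat: 0.85 × (1−0.75) × 0.55 × 0.75 × 0.2 = 0.01753125
barley: 0.05 × (1−0.45) × 0.45 × 0.5 × 0.1 = 0.00061875
oats: 0.1 × (1−0.75) × 0.3 × 0.55 × 0.5 = 0.0020625
P(barley | x) = 0.00061875 / 0.0202125 ≈ 0.031

0.031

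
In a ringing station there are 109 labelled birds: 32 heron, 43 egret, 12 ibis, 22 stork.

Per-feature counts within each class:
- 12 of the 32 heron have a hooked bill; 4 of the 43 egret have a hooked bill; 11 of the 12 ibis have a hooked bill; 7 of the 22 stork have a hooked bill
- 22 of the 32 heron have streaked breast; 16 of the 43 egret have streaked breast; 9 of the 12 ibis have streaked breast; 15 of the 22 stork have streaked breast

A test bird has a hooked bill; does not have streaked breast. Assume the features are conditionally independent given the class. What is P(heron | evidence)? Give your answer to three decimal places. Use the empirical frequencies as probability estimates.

heron: (32/109) × (12/32) × (10/32) ≈ 0.0344037
egret: (43/109) × (4/43) × (27/43) ≈ 0.0230425
ibis: (12/109) × (11/12) × (3/12) ≈ 0.0252294
stork: (22/109) × (7/22) × (7/22) ≈ 0.0204337
P(heron | x) = 0.0344037 / 0.1031093 ≈ 0.334

0.334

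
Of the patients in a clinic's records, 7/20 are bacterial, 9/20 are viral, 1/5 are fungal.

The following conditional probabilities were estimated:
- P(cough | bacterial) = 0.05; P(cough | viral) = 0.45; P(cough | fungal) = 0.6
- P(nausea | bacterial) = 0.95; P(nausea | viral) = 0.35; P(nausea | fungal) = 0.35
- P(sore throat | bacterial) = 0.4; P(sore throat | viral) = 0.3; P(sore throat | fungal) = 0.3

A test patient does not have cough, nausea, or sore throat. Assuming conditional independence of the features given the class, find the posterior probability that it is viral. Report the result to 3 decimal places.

bacterial: 0.35 × (1−0.05) × (1−0.95) × (1−0.4) = 0.009975
viral: 0.45 × (1−0.45) × (1−0.35) × (1−0.3) = 0.1126125
fungal: 0.2 × (1−0.6) × (1−0.35) × (1−0.3) = 0.0364
P(viral | x) = 0.1126125 / 0.1589875 ≈ 0.708

0.708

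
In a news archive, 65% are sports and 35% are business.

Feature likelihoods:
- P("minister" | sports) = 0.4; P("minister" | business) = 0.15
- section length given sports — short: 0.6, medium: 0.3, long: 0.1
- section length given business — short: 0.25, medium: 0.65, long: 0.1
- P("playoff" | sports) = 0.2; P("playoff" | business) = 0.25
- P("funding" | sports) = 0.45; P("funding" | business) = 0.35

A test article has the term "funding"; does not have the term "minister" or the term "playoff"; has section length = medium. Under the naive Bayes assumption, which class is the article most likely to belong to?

business

sports: 0.65 × (1−0.4) × 0.3 × (1−0.2) × 0.45 = 0.04212
business: 0.35 × (1−0.15) × 0.65 × (1−0.25) × 0.35 = 0.0507609375
Highest score → business.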